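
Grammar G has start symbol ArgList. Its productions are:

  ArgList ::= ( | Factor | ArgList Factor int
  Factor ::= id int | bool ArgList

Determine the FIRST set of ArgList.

{ (, bool, id }

ArgList ::= ( contributes {(}.
From ArgList ::= Factor: add FIRST(Factor) = { bool, id }.
From ArgList ::= ArgList Factor int: add FIRST(ArgList) = { (, bool, id }.
Union: FIRST(ArgList) = { (, bool, id }.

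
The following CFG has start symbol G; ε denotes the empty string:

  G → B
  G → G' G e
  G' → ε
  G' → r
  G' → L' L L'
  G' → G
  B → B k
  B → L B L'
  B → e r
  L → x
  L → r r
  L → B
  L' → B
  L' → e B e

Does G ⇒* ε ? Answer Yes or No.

No

Nullable nonterminals: G'.
No production of G has an RHS whose symbols are all nullable, so G is not nullable.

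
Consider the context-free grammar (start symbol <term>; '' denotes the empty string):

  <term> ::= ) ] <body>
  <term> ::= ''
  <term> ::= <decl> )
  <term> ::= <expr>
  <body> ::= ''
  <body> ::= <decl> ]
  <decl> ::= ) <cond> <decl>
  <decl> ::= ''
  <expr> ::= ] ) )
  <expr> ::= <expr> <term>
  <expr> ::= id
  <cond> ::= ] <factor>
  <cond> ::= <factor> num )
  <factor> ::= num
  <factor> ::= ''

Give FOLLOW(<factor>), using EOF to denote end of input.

{ ), ], num }

In <cond> ::= ] <factor>: <factor> is at the end, add FOLLOW(<cond>) = { ), ] }.
In <cond> ::= <factor> num ): add FIRST(num )) = { num }.
Union: FOLLOW(<factor>) = { ), ], num }.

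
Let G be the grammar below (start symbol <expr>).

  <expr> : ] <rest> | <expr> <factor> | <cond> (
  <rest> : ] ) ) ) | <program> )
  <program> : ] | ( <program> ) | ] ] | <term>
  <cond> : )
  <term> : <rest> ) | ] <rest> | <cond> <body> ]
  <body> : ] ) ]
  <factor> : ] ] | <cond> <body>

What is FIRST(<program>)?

{ (, ), ] }

<program> : ] contributes {]}.
<program> : ( <program> ) contributes {(}.
<program> : ] ] contributes {]}.
From <program> : <term>: add FIRST(<term>) = { (, ), ] }.
Union: FIRST(<program>) = { (, ), ] }.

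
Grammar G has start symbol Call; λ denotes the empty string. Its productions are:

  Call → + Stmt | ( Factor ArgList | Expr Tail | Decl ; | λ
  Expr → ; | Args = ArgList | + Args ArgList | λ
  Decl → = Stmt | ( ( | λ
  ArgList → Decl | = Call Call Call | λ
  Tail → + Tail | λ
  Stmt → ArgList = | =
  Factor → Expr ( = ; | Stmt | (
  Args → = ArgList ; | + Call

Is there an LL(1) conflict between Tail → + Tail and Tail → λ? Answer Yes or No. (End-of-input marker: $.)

FIRST(+ Tail) = { + } and FIRST(λ) = { λ }.
The second alternative is nullable and FOLLOW(Tail) = { $, (, +, ;, = } shares + with FIRST of the first — conflict.

Yes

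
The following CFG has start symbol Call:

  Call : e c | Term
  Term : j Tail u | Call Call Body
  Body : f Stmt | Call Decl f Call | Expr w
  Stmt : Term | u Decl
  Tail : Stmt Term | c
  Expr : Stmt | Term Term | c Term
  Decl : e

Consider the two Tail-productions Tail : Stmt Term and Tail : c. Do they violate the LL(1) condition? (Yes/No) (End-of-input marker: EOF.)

No

FIRST(Stmt Term) = { e, j, u } and FIRST(c) = { c }.
The FIRST sets are disjoint and neither alternative is nullable — no conflict.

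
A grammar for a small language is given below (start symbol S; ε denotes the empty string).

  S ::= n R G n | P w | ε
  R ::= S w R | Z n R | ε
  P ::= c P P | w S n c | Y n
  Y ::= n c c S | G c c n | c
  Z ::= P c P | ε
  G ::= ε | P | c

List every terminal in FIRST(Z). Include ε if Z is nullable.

From Z ::= P c P: add FIRST(P) = { c, n, w }.
Z ::= ε contributes ε.
Union: FIRST(Z) = { c, n, w, ε }.

{ c, n, w, ε }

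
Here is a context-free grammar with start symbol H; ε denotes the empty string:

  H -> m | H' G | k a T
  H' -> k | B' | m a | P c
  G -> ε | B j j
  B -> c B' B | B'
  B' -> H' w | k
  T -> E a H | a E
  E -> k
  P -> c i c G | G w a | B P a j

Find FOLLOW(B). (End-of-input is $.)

{ c, j, k, m, w }

In G -> B j j: add FIRST(j j) = { j }.
In B -> c B' B: B is at the end, add FOLLOW(B) = { c, j, k, m, w }.
In P -> B P a j: add FIRST(P a j) = { c, k, m, w }.
Union: FOLLOW(B) = { c, j, k, m, w }.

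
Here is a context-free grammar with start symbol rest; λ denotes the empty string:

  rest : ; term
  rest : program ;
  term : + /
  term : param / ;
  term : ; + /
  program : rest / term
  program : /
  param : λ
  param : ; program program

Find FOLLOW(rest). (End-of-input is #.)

rest is the start symbol, so # ∈ FOLLOW(rest).
In program : rest / term: add FIRST(/ term) = { / }.
Union: FOLLOW(rest) = { #, / }.

{ #, / }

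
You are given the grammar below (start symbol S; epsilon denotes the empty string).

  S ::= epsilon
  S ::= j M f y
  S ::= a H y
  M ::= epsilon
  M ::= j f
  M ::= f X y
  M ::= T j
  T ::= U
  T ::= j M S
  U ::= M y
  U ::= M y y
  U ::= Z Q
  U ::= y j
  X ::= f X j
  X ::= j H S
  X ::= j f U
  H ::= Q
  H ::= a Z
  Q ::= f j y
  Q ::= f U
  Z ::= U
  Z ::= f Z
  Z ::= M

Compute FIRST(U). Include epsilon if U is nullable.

From U ::= M y: M nullable, take FIRST(M) ∪ {y} = { f, j, y }.
From U ::= M y y: M nullable, take FIRST(M) ∪ {y} = { f, j, y }.
From U ::= Z Q: Z nullable, take FIRST(Z) ∪ FIRST(Q) = { f, j, y }.
U ::= y j contributes {y}.
Union: FIRST(U) = { f, j, y }.

{ f, j, y }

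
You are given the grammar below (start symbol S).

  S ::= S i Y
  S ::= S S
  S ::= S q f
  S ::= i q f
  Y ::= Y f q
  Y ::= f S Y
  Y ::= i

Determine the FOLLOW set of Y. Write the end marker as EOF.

In S ::= S i Y: Y is at the end, add FOLLOW(S) = { EOF, f, i, q }.
In Y ::= Y f q: add FIRST(f q) = { f }.
In Y ::= f S Y: Y is at the end, add FOLLOW(Y) = { EOF, f, i, q }.
Union: FOLLOW(Y) = { EOF, f, i, q }.

{ EOF, f, i, q }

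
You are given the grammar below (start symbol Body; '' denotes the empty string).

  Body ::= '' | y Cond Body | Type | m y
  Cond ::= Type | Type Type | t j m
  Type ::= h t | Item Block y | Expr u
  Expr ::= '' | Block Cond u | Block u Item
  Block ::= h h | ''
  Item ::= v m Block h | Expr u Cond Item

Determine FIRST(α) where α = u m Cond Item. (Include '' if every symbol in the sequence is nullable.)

u is a terminal; add {u} and stop.

{ u }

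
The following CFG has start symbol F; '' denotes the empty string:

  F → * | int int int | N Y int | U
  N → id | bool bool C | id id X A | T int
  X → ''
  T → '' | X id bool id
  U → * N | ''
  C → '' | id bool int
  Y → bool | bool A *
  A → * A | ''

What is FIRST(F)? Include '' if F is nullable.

{ *, bool, id, int, '' }

F → * contributes {*}.
F → int int int contributes {int}.
From F → N Y int: add FIRST(N) = { bool, id, int }.
From F → U: add FIRST(U) = { *, '' } (including '' since U is nullable).
Union: FIRST(F) = { *, bool, id, int, '' }.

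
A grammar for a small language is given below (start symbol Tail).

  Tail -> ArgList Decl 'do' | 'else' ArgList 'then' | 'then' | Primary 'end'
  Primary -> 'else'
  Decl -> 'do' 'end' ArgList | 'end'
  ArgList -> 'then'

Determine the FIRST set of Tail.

From Tail -> ArgList Decl 'do': add FIRST(ArgList) = { 'then' }.
Tail -> 'else' ArgList 'then' contributes {'else'}.
Tail -> 'then' contributes {'then'}.
From Tail -> Primary 'end': add FIRST(Primary) = { 'else' }.
Union: FIRST(Tail) = { 'else', 'then' }.

{ 'else', 'then' }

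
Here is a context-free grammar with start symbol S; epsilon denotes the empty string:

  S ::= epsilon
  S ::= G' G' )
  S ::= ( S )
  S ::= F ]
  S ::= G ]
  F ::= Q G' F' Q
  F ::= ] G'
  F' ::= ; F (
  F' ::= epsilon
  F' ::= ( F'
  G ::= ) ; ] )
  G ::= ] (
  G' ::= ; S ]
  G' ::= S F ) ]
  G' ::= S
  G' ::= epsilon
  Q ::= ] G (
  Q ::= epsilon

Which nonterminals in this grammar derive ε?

Directly nullable (have an epsilon-production): S, F', G', Q.
F ::= Q G' F' Q with every symbol nullable, so F is nullable.
No other nonterminal has a production whose RHS symbols are all nullable.

{ F, F', G', Q, S }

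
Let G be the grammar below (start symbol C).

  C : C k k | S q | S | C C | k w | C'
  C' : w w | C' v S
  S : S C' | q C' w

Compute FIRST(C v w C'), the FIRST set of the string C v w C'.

{ k, q, w }

Add FIRST(C) = { k, q, w }; C is not nullable, stop.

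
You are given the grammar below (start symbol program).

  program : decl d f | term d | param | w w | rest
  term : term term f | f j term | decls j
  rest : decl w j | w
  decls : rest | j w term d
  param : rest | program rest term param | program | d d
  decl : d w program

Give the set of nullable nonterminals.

No nonterminal has an empty production or an RHS whose symbols are all nullable.

{ } (none)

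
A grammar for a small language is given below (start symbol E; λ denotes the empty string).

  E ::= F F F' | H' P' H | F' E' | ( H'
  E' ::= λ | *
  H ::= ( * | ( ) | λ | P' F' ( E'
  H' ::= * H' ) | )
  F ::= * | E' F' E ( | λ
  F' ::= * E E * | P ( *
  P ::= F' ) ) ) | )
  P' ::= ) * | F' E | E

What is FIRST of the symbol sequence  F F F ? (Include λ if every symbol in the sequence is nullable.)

Add FIRST(F)\{λ} = { ), * }; F is nullable, continue.
Add FIRST(F)\{λ} = { ), * }; F is nullable, continue.
Add FIRST(F)\{λ} = { ), * }; F is nullable, continue.
Every symbol is nullable, so include λ.

{ ), *, λ }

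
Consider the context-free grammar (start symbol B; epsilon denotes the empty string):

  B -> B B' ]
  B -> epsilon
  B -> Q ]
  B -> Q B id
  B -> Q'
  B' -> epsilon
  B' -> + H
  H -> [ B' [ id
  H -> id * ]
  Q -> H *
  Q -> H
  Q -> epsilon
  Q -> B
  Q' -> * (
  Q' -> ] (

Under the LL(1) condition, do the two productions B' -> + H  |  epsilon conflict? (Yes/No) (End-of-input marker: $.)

FIRST(+ H) = { + } and FIRST(epsilon) = { epsilon }.
The second is nullable but FOLLOW(B') = { [, ] } is disjoint from FIRST of the first.

No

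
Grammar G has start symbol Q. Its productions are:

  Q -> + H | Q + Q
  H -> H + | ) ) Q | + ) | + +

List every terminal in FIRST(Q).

Q -> + H contributes {+}.
From Q -> Q + Q: add FIRST(Q) = { + }.
Union: FIRST(Q) = { + }.

{ + }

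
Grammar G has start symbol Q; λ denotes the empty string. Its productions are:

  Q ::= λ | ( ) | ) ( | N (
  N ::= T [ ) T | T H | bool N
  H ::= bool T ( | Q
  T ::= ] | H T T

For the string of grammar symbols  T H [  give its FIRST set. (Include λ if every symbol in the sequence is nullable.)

Add FIRST(T) = { (, ), ], bool }; T is not nullable, stop.

{ (, ), ], bool }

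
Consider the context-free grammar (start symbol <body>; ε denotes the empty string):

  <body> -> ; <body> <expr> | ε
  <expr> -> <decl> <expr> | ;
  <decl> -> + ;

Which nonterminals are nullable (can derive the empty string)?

Directly nullable (have an ε-production): <body>.
No other nonterminal has a production whose RHS symbols are all nullable.

{ <body> }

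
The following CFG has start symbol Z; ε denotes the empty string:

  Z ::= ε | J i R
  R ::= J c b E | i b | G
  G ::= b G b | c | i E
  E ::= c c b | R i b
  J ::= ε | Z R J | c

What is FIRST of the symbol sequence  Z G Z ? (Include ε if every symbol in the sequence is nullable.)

{ b, c, i }

Add FIRST(Z)\{ε} = { b, c, i }; Z is nullable, continue.
Add FIRST(G) = { b, c, i }; G is not nullable, stop.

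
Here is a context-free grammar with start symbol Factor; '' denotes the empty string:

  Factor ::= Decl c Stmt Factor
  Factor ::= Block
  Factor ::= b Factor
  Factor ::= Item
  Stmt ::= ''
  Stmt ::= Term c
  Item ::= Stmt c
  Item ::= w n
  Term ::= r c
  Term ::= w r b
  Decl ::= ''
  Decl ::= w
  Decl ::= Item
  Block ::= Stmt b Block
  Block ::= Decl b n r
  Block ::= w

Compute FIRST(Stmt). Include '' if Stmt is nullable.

{ r, w, '' }

Stmt ::= '' contributes ''.
From Stmt ::= Term c: add FIRST(Term) = { r, w }.
Union: FIRST(Stmt) = { r, w, '' }.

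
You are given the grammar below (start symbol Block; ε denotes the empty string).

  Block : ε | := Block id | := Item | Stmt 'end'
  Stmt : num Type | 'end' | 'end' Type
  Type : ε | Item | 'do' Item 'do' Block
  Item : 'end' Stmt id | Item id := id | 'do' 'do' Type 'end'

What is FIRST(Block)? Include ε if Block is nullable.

Block : ε contributes ε.
Block : := Block id contributes {:=}.
Block : := Item contributes {:=}.
From Block : Stmt 'end': add FIRST(Stmt) = { 'end', num }.
Union: FIRST(Block) = { 'end', :=, num, ε }.

{ 'end', :=, num, ε }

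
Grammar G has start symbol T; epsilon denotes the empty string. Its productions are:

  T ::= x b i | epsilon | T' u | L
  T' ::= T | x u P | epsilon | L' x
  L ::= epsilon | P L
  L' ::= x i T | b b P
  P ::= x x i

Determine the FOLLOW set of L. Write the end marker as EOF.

In T ::= L: L is at the end, add FOLLOW(T) = { EOF, u, x }.
In L ::= P L: L is at the end, add FOLLOW(L) = { EOF, u, x }.
Union: FOLLOW(L) = { EOF, u, x }.

{ EOF, u, x }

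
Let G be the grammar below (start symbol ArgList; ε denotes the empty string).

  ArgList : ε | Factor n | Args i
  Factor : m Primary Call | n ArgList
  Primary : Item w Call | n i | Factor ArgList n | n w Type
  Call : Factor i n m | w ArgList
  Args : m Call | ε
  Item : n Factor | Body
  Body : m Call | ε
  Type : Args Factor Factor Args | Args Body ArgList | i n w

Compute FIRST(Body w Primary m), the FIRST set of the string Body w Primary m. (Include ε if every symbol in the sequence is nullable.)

{ m, w }

Add FIRST(Body)\{ε} = { m }; Body is nullable, continue.
w is a terminal; add {w} and stop.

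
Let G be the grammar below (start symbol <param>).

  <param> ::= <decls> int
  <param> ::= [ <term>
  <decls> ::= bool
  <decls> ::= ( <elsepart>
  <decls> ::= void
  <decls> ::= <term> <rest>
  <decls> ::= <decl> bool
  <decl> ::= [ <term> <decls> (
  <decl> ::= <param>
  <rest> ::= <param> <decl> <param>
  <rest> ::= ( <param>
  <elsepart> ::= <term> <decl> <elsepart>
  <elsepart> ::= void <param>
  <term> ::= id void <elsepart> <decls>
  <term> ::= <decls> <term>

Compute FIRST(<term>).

<term> ::= id void <elsepart> <decls> contributes {id}.
From <term> ::= <decls> <term>: add FIRST(<decls>) = { (, [, bool, id, void }.
Union: FIRST(<term>) = { (, [, bool, id, void }.

{ (, [, bool, id, void }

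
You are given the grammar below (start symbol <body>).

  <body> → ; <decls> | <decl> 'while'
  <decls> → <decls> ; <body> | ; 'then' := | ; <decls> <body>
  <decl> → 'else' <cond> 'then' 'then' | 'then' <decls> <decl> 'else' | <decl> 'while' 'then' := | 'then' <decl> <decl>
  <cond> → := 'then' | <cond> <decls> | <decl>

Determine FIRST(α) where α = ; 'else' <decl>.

; is a terminal; add {;} and stop.

{ ; }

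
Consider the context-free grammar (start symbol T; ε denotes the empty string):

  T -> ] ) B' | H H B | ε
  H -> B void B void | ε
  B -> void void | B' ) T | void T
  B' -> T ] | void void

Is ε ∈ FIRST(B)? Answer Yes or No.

No

Nullable nonterminals: H, T.
No production of B has an RHS whose symbols are all nullable, so B is not nullable.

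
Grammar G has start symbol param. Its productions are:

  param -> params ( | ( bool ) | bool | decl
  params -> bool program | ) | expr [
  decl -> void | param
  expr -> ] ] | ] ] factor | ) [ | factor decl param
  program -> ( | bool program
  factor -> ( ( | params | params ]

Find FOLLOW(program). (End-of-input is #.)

{ (, ), [, ], bool, void }

In params -> bool program: program is at the end, add FOLLOW(params) = { (, ), [, ], bool, void }.
In program -> bool program: program is at the end, add FOLLOW(program) = { (, ), [, ], bool, void }.
Union: FOLLOW(program) = { (, ), [, ], bool, void }.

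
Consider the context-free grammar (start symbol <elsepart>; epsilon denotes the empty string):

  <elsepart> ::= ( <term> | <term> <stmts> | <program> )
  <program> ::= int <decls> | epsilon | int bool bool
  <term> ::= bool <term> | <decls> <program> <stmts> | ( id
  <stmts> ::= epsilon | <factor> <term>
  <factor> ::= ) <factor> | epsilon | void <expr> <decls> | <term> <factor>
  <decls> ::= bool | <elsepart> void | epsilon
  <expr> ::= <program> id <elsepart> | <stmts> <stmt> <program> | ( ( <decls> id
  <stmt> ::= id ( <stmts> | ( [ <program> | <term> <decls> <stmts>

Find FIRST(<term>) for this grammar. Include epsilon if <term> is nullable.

{ (, ), bool, int, void, epsilon }

<term> ::= bool <term> contributes {bool}.
From <term> ::= <decls> <program> <stmts>: <decls>, <program>, <stmts> nullable, take FIRST(<decls>) ∪ FIRST(<program>) ∪ FIRST(<stmts>) = { (, ), bool, int, void }; also epsilon since the whole RHS is nullable.
<term> ::= ( id contributes {(}.
Union: FIRST(<term>) = { (, ), bool, int, void, epsilon }.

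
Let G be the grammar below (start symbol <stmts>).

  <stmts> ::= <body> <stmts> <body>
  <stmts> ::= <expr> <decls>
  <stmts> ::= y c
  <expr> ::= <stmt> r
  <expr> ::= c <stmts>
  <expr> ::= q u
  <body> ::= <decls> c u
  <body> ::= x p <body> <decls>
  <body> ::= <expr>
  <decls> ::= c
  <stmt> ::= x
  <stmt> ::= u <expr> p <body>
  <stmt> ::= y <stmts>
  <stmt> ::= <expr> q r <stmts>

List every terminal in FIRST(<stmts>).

From <stmts> ::= <body> <stmts> <body>: add FIRST(<body>) = { c, q, u, x, y }.
From <stmts> ::= <expr> <decls>: add FIRST(<expr>) = { c, q, u, x, y }.
<stmts> ::= y c contributes {y}.
Union: FIRST(<stmts>) = { c, q, u, x, y }.

{ c, q, u, x, y }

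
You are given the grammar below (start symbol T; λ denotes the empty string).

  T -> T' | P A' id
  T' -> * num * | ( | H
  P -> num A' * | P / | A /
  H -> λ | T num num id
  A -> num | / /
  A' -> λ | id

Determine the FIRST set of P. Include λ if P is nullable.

P -> num A' * contributes {num}.
From P -> P /: add FIRST(P) = { /, num }.
From P -> A /: add FIRST(A) = { /, num }.
Union: FIRST(P) = { /, num }.

{ /, num }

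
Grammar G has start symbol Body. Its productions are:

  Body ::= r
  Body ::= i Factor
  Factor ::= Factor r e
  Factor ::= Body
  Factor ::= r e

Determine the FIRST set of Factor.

From Factor ::= Factor r e: add FIRST(Factor) = { i, r }.
From Factor ::= Body: add FIRST(Body) = { i, r }.
Factor ::= r e contributes {r}.
Union: FIRST(Factor) = { i, r }.

{ i, r }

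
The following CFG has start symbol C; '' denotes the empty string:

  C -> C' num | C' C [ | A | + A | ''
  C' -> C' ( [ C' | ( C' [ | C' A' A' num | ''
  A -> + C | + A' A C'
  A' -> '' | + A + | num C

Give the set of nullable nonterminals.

Directly nullable (have an ''-production): C, C', A'.
No other nonterminal has a production whose RHS symbols are all nullable.

{ A', C, C' }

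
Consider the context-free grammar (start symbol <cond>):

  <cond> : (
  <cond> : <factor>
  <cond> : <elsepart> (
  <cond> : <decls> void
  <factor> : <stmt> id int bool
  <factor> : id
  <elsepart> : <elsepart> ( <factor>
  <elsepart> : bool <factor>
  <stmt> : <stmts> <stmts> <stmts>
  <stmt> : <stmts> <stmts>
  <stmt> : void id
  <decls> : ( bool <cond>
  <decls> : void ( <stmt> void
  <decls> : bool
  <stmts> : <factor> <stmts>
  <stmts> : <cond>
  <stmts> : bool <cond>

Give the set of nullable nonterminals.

{ } (none)

No nonterminal has an empty production or an RHS whose symbols are all nullable.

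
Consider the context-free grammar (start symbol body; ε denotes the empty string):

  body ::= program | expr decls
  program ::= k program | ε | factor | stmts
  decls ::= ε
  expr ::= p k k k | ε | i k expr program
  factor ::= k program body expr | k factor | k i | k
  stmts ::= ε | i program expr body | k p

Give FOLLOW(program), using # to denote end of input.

In body ::= program: program is at the end, add FOLLOW(body) = { #, i, k, p }.
In program ::= k program: program is at the end, add FOLLOW(program) = { #, i, k, p }.
In expr ::= i k expr program: program is at the end, add FOLLOW(expr) = { #, i, k, p }.
In factor ::= k program body expr: add FIRST(body expr)\{ε} = { i, k, p }.
  Since body expr is nullable, also add FOLLOW(factor) = { #, i, k, p }.
In stmts ::= i program expr body: add FIRST(expr body)\{ε} = { i, k, p }.
  Since expr body is nullable, also add FOLLOW(stmts) = { #, i, k, p }.
Union: FOLLOW(program) = { #, i, k, p }.

{ #, i, k, p }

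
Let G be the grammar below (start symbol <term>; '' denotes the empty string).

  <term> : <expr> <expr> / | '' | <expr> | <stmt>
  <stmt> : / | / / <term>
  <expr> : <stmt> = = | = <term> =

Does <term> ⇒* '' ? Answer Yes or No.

<term> has an ''-production, so <term> ⇒ ''.

Yes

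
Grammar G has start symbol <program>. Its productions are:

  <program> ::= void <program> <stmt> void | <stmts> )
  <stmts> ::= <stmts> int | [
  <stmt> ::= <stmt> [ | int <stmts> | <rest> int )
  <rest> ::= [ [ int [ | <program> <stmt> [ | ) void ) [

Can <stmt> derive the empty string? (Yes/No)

No

No nonterminal in this grammar is nullable.
No production of <stmt> has an RHS whose symbols are all nullable, so <stmt> is not nullable.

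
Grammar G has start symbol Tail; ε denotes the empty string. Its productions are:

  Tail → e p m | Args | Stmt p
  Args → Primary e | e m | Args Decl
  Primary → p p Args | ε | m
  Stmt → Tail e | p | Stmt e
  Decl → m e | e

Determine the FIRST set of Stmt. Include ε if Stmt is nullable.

From Stmt → Tail e: add FIRST(Tail) = { e, m, p }.
Stmt → p contributes {p}.
From Stmt → Stmt e: add FIRST(Stmt) = { e, m, p }.
Union: FIRST(Stmt) = { e, m, p }.

{ e, m, p }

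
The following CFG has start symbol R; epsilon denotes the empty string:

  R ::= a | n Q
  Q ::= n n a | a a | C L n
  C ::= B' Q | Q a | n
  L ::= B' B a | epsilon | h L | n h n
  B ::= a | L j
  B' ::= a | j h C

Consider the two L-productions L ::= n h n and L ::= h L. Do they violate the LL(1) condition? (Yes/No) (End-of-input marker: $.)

No

FIRST(n h n) = { n } and FIRST(h L) = { h }.
The FIRST sets are disjoint and neither alternative is nullable — no conflict.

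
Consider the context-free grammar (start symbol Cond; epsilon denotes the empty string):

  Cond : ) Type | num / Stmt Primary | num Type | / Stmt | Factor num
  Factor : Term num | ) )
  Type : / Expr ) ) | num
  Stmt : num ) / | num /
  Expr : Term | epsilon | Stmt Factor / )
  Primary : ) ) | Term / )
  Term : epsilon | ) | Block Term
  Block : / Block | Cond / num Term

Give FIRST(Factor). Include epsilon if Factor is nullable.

From Factor : Term num: Term nullable, take FIRST(Term) ∪ {num} = { ), /, num }.
Factor : ) ) contributes {)}.
Union: FIRST(Factor) = { ), /, num }.

{ ), /, num }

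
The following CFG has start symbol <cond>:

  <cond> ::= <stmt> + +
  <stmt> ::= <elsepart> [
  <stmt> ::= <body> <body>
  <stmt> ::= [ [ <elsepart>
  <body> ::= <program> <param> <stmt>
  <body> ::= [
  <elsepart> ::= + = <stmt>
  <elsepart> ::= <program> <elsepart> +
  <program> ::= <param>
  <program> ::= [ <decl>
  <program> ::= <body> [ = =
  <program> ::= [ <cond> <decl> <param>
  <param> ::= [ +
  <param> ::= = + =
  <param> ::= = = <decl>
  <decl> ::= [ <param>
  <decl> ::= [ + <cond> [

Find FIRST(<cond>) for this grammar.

{ +, =, [ }

From <cond> ::= <stmt> + +: add FIRST(<stmt>) = { +, =, [ }.
Union: FIRST(<cond>) = { +, =, [ }.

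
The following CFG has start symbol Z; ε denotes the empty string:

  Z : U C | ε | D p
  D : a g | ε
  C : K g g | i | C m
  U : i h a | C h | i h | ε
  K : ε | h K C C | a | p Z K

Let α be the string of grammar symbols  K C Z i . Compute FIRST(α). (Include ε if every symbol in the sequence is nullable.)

Add FIRST(K)\{ε} = { a, h, p }; K is nullable, continue.
Add FIRST(C) = { a, g, h, i, p }; C is not nullable, stop.

{ a, g, h, i, p }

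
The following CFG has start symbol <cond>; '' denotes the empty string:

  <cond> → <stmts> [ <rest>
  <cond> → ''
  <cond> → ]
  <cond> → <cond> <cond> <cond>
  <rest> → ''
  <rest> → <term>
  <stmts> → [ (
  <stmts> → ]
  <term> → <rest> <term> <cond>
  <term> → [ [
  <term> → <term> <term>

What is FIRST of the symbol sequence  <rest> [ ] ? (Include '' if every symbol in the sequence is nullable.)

{ [ }

Add FIRST(<rest>)\{''} = { [ }; <rest> is nullable, continue.
[ is a terminal; add {[} and stop.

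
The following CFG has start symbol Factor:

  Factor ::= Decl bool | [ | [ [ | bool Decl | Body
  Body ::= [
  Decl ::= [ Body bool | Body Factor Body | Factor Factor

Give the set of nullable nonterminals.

{ } (none)

No nonterminal has an empty production or an RHS whose symbols are all nullable.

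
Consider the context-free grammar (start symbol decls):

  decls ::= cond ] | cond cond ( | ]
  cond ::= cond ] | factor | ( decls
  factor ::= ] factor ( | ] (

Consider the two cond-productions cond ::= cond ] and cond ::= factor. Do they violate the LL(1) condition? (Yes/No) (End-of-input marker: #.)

Yes

FIRST(cond ]) = { (, ] } and FIRST(factor) = { ] }.
Both contain ], so the two alternatives are not disjoint — LL(1) conflict.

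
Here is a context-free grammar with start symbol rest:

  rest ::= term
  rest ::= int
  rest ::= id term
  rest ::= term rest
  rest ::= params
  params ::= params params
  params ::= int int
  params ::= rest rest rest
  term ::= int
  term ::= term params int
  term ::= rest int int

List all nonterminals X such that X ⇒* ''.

{ } (none)

No nonterminal has an empty production or an RHS whose symbols are all nullable.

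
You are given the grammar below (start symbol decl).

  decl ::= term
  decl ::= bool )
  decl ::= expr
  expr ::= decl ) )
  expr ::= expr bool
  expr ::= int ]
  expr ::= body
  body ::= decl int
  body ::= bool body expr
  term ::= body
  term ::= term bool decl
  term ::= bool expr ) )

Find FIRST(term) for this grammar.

From term ::= body: add FIRST(body) = { bool, int }.
From term ::= term bool decl: add FIRST(term) = { bool, int }.
term ::= bool expr ) ) contributes {bool}.
Union: FIRST(term) = { bool, int }.

{ bool, int }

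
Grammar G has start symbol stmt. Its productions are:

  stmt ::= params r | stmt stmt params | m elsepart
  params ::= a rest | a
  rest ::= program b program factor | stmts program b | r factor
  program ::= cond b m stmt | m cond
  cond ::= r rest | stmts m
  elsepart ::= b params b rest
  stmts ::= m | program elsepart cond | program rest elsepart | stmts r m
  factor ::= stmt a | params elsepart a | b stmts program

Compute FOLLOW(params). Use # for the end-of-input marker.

In stmt ::= params r: add FIRST(r) = { r }.
In stmt ::= stmt stmt params: params is at the end, add FOLLOW(stmt) = { #, a, b, m, r }.
In elsepart ::= b params b rest: add FIRST(b rest) = { b }.
In factor ::= params elsepart a: add FIRST(elsepart a) = { b }.
Union: FOLLOW(params) = { #, a, b, m, r }.

{ #, a, b, m, r }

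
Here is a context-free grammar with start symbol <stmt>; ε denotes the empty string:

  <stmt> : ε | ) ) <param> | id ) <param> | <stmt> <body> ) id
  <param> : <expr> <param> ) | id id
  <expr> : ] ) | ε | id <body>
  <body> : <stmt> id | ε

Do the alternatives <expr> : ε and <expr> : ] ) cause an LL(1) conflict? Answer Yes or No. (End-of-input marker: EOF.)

FIRST(ε) = { ε } and FIRST(] )) = { ] }.
The first alternative is nullable and FOLLOW(<expr>) = { ], id } shares ] with FIRST of the second — conflict.

Yes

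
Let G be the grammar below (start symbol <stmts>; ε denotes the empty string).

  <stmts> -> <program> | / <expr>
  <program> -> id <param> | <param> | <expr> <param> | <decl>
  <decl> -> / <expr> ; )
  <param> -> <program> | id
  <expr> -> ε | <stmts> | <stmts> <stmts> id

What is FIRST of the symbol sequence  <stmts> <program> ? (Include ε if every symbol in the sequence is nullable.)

Add FIRST(<stmts>) = { /, id }; <stmts> is not nullable, stop.

{ /, id }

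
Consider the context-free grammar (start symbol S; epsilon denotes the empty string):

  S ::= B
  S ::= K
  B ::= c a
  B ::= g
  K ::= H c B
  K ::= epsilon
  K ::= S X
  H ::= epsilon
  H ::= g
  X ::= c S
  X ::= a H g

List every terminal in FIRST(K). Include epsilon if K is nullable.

{ a, c, g, epsilon }

From K ::= H c B: H nullable, take FIRST(H) ∪ {c} = { c, g }.
K ::= epsilon contributes epsilon.
From K ::= S X: S nullable, take FIRST(S) ∪ FIRST(X) = { a, c, g }.
Union: FIRST(K) = { a, c, g, epsilon }.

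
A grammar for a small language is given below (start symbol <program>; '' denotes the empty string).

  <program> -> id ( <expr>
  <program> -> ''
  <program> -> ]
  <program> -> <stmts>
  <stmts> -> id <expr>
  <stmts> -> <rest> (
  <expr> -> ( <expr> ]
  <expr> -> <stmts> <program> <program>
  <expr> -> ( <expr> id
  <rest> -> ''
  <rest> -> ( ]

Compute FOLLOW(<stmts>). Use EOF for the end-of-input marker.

{ EOF, (, ], id }

In <program> -> <stmts>: <stmts> is at the end, add FOLLOW(<program>) = { EOF, (, ], id }.
In <expr> -> <stmts> <program> <program>: add FIRST(<program> <program>)\{''} = { (, ], id }.
  Since <program> <program> is nullable, also add FOLLOW(<expr>) = { EOF, (, ], id }.
Union: FOLLOW(<stmts>) = { EOF, (, ], id }.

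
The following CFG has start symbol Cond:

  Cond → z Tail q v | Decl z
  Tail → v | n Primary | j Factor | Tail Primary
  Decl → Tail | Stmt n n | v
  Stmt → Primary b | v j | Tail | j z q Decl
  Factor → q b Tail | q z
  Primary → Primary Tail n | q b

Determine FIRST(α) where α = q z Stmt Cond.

{ q }

q is a terminal; add {q} and stop.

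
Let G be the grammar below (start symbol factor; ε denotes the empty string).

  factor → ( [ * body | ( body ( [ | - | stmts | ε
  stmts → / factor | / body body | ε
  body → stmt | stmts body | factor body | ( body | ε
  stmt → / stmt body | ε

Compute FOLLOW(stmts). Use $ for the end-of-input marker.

In factor → stmts: stmts is at the end, add FOLLOW(factor) = { $, (, -, / }.
In body → stmts body: add FIRST(body)\{ε} = { (, -, / }.
  Since body is nullable, also add FOLLOW(body) = { $, (, -, / }.
Union: FOLLOW(stmts) = { $, (, -, / }.

{ $, (, -, / }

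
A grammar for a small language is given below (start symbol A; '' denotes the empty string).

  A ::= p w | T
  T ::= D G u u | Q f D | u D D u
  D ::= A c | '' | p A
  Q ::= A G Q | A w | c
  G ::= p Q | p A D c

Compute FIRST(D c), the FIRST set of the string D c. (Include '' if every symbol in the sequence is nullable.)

{ c, p, u }

Add FIRST(D)\{''} = { c, p, u }; D is nullable, continue.
c is a terminal; add {c} and stop.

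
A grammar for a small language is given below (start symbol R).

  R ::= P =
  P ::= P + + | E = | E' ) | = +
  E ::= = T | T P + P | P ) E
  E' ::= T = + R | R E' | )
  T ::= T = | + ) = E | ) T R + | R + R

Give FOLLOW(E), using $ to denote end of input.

In P ::= E =: add FIRST(=) = { = }.
In E ::= P ) E: E is at the end, add FOLLOW(E) = { ), +, = }.
In T ::= + ) = E: E is at the end, add FOLLOW(T) = { ), +, = }.
Union: FOLLOW(E) = { ), +, = }.

{ ), +, = }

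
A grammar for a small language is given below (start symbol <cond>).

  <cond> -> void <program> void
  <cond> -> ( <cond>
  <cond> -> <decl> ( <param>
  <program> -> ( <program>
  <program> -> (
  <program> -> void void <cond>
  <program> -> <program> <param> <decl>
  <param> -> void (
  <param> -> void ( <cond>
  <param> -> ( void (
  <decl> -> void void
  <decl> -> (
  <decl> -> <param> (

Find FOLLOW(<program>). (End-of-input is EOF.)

In <cond> -> void <program> void: add FIRST(void) = { void }.
In <program> -> ( <program>: <program> is at the end, add FOLLOW(<program>) = { (, void }.
In <program> -> <program> <param> <decl>: add FIRST(<param> <decl>) = { (, void }.
Union: FOLLOW(<program>) = { (, void }.

{ (, void }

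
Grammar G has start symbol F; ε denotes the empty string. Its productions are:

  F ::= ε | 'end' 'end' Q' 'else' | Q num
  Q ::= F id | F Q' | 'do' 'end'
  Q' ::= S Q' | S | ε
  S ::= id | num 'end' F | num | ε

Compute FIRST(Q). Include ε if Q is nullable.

From Q ::= F id: F nullable, take FIRST(F) ∪ {id} = { 'do', 'end', id, num }.
From Q ::= F Q': F, Q' nullable, take FIRST(F) ∪ FIRST(Q') = { 'do', 'end', id, num }; also ε since the whole RHS is nullable.
Q ::= 'do' 'end' contributes {'do'}.
Union: FIRST(Q) = { 'do', 'end', id, num, ε }.

{ 'do', 'end', id, num, ε }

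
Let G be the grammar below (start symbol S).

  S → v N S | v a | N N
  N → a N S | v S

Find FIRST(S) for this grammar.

S → v N S contributes {v}.
S → v a contributes {v}.
From S → N N: add FIRST(N) = { a, v }.
Union: FIRST(S) = { a, v }.

{ a, v }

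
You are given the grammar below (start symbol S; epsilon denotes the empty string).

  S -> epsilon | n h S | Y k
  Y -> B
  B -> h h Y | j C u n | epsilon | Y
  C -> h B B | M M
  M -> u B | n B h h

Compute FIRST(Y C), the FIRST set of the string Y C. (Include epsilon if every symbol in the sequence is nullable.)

{ h, j, n, u }

Add FIRST(Y)\{epsilon} = { h, j }; Y is nullable, continue.
Add FIRST(C) = { h, n, u }; C is not nullable, stop.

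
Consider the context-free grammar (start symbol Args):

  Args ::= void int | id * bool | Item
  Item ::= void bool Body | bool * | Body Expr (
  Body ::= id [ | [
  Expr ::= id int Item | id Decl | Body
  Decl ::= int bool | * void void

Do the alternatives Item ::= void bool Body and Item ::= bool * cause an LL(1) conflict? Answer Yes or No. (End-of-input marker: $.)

No

FIRST(void bool Body) = { void } and FIRST(bool *) = { bool }.
The FIRST sets are disjoint and neither alternative is nullable — no conflict.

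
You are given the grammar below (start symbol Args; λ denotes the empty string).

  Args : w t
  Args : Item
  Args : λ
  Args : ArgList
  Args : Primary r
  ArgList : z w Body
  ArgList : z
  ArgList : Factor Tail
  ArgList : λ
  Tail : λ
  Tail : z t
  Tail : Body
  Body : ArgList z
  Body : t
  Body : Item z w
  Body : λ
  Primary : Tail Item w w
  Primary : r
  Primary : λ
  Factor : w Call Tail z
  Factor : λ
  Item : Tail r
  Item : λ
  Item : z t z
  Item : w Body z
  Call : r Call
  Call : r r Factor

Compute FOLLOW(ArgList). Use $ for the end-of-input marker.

In Args : ArgList: ArgList is at the end, add FOLLOW(Args) = { $ }.
In Body : ArgList z: add FIRST(z) = { z }.
Union: FOLLOW(ArgList) = { $, z }.

{ $, z }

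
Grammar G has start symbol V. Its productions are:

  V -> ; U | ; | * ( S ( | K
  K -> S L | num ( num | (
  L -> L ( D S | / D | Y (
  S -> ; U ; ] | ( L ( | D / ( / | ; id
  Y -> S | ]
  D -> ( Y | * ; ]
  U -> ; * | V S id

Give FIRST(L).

{ (, *, /, ;, ] }

From L -> L ( D S: add FIRST(L) = { (, *, /, ;, ] }.
L -> / D contributes {/}.
From L -> Y (: add FIRST(Y) = { (, *, ;, ] }.
Union: FIRST(L) = { (, *, /, ;, ] }.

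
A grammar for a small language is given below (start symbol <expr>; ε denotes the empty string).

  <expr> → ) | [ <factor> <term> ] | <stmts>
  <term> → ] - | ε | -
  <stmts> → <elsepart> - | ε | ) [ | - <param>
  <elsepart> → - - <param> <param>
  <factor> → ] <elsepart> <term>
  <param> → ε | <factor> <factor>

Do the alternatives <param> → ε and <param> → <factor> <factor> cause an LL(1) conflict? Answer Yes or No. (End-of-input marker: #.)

Yes

FIRST(ε) = { ε } and FIRST(<factor> <factor>) = { ] }.
The first alternative is nullable and FOLLOW(<param>) = { #, -, ] } shares ] with FIRST of the second — conflict.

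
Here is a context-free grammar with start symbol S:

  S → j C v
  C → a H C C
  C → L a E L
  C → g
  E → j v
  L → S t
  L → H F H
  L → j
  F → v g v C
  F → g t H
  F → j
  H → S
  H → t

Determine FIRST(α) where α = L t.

Add FIRST(L) = { j, t }; L is not nullable, stop.

{ j, t }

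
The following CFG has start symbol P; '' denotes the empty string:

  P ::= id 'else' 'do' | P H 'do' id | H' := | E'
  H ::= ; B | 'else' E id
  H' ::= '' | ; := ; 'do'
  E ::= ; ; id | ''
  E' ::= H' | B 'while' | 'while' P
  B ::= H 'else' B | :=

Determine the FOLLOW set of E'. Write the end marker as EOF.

In P ::= E': E' is at the end, add FOLLOW(P) = { EOF, 'else', ; }.
Union: FOLLOW(E') = { EOF, 'else', ; }.

{ EOF, 'else', ; }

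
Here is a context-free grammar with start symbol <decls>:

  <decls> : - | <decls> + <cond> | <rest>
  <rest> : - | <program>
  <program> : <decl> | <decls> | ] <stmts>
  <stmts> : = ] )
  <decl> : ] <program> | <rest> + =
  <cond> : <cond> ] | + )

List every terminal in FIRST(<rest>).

<rest> : - contributes {-}.
From <rest> : <program>: add FIRST(<program>) = { -, ] }.
Union: FIRST(<rest>) = { -, ] }.

{ -, ] }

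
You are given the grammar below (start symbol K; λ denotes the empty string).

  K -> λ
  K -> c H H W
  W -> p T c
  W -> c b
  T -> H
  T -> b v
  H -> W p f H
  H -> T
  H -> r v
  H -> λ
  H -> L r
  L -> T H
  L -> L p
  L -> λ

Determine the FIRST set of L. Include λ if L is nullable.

From L -> T H: T, H nullable, take FIRST(T) ∪ FIRST(H) = { b, c, p, r }; also λ since the whole RHS is nullable.
From L -> L p: L nullable, take FIRST(L) ∪ {p} = { b, c, p, r }.
L -> λ contributes λ.
Union: FIRST(L) = { b, c, p, r, λ }.

{ b, c, p, r, λ }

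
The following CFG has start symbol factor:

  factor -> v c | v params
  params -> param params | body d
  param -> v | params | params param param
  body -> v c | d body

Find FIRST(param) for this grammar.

param -> v contributes {v}.
From param -> params: add FIRST(params) = { d, v }.
From param -> params param param: add FIRST(params) = { d, v }.
Union: FIRST(param) = { d, v }.

{ d, v }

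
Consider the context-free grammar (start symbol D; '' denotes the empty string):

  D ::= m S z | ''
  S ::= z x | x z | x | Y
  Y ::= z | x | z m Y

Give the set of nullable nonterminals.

{ D }

Directly nullable (have an ''-production): D.
No other nonterminal has a production whose RHS symbols are all nullable.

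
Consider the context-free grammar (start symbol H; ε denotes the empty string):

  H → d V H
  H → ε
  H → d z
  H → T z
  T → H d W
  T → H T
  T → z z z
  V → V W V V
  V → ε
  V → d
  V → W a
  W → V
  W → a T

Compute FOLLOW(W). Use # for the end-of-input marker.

{ #, a, d, z }

In T → H d W: W is at the end, add FOLLOW(T) = { #, a, d, z }.
In V → V W V V: add FIRST(V V)\{ε} = { a, d }.
  Since V V is nullable, also add FOLLOW(V) = { #, a, d, z }.
In V → W a: add FIRST(a) = { a }.
Union: FOLLOW(W) = { #, a, d, z }.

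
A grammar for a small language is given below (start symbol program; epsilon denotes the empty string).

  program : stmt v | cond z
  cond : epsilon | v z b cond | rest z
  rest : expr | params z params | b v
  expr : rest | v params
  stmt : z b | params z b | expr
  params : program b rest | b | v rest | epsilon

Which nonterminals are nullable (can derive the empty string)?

{ cond, params }

Directly nullable (have an epsilon-production): cond, params.
No other nonterminal has a production whose RHS symbols are all nullable.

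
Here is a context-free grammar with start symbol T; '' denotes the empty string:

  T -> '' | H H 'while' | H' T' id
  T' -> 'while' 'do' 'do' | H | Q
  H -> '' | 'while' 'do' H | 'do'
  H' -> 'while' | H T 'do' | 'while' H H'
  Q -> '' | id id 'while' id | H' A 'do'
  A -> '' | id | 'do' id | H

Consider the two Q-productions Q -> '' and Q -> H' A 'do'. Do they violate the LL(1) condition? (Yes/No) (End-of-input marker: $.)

No

FIRST('') = { '' } and FIRST(H' A 'do') = { 'do', 'while' }.
The first is nullable but FOLLOW(Q) = { id } is disjoint from FIRST of the second.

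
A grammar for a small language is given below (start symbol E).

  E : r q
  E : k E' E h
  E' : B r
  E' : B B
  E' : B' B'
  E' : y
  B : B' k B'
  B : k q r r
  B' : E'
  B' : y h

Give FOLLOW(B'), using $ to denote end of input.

In E' : B' B': add FIRST(B') = { k, y }.
In E' : B' B': B' is at the end, add FOLLOW(E') = { k, r, y }.
In B : B' k B': add FIRST(k B') = { k }.
In B : B' k B': B' is at the end, add FOLLOW(B) = { k, r, y }.
Union: FOLLOW(B') = { k, r, y }.

{ k, r, y }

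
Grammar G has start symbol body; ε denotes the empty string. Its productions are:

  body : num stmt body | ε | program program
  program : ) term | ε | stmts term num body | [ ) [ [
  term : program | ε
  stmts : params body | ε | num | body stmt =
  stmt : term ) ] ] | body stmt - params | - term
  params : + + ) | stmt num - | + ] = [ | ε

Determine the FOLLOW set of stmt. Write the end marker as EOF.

In body : num stmt body: add FIRST(body)\{ε} = { ), +, -, [, num }.
  Since body is nullable, also add FOLLOW(body) = { EOF, ), +, -, =, [, num }.
In stmts : body stmt =: add FIRST(=) = { = }.
In stmt : body stmt - params: add FIRST(- params) = { - }.
In params : stmt num -: add FIRST(num -) = { num }.
Union: FOLLOW(stmt) = { EOF, ), +, -, =, [, num }.

{ EOF, ), +, -, =, [, num }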